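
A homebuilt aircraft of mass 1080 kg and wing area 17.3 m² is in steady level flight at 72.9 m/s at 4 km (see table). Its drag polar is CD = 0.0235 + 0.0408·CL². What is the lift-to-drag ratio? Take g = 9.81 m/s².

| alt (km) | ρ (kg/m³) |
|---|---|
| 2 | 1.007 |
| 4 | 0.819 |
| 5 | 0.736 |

L/D = 10.5

At 4 km, from the table: ρ = 0.819 kg/m³.
Level flight ⇒ L = W = m·g = 1080 × 9.81 = 10595 N.
q = ½ρv² = ½ × 0.819 × 72.9² = 2176 Pa.
CL = 2W/(ρv²S) = 2×10595/(0.819×72.9²×17.3) = 0.2814.
CD = 0.0235 + 0.0408 × 0.2814² = 0.02673.
L/D = CL/CD = 0.2814 / 0.02673 = 10.5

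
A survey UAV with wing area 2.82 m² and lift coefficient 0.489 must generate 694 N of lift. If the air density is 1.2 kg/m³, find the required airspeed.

v = 29 m/s

L = ½ρv²S·CL ⇒ v = √(2L/(ρ·S·CL))
v = √(2 × 694 / (1.2 × 2.82 × 0.489)) = √838.8 = 29 m/s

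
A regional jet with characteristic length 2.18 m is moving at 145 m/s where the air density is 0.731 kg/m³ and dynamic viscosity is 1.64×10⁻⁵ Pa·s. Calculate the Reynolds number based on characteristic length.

Re = 1.41×10^7

Re = ρ·v·c/μ = 0.731 × 145 × 2.18 / (1.64×10⁻⁵) = 1.41×10^7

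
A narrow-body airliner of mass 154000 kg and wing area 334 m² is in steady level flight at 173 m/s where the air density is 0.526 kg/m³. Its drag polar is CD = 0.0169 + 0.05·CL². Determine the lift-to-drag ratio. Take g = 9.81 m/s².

L/D = 17.2

Level flight ⇒ L = W = m·g = 154000 × 9.81 = 1.5107×10^6 N.
Dynamic pressure q = 0.5 × 0.526 × 173² = 7871 Pa.
CL = 2W/(ρv²S) = 2×1.5107×10^6/(0.526×173²×334) = 0.5746.
CD = 0.0169 + 0.05 × 0.5746² = 0.03341.
L/D = CL/CD = 0.5746 / 0.03341 = 17.2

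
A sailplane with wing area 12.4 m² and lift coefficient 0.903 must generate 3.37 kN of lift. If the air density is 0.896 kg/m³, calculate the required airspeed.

v = 25.9 m/s

L = ½ρv²S·CL ⇒ v = √(2L/(ρ·S·CL))
v = √(2 × 3370 / (0.896 × 12.4 × 0.903)) = √671.8 = 25.9 m/s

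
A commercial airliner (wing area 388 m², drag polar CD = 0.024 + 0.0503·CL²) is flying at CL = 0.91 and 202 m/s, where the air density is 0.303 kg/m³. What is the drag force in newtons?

CD = 0.024 + 0.0503 × 0.91² = 0.06565
D = ½ρv²S·CD = ½ × 0.303 × 202² × 388 × 0.06565 = 1.57×10^5 N

D = 1.57×10^5 N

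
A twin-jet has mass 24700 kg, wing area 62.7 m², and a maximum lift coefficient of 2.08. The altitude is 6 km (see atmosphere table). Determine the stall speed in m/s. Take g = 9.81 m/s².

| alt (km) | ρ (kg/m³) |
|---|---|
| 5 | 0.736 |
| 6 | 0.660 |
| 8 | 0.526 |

V_stall = 75 m/s

At 6 km, from the table: ρ = 0.660 kg/m³.
At stall, lift equals weight: L = W = m·g = 24700 × 9.81 = 2.423×10^5 N.
From L = ½ρV²S·CL,max = W: V_stall = √(2W/(ρSCL,max)) = √(2·2.423×10^5/(0.66·62.7·2.08))
V_stall = √5630 = 75 m/s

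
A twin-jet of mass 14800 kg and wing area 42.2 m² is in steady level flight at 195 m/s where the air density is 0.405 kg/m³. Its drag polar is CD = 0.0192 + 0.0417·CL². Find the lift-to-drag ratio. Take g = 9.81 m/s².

Level flight ⇒ L = W = m·g = 14800 × 9.81 = 1.4519×10^5 N.
q = ½ρv² = ½ × 0.405 × 195² = 7700 Pa.
CL = W/(q·S) = 1.4519×10^5 / (7700 × 42.2) = 0.4468.
CD = 0.0192 + 0.0417 × 0.4468² = 0.02752.
L/D = CL/CD = 0.4468 / 0.02752 = 16.2

L/D = 16.2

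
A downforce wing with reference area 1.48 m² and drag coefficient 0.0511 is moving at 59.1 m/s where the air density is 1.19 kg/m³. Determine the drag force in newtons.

D = 157 N

Dynamic pressure q = ½ρv² = ½ × 1.19 × 59.1² = 2078 Pa.
D = q·S·CD = 2078 × 1.48 × 0.0511 = 157 N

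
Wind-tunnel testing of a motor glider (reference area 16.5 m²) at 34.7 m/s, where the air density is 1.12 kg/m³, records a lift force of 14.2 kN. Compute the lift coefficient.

From L = ½ρv²S·CL, rearranging gives CL = 2L/(ρv²S).
CL = 2 × 14200 / (1.12 × 34.7² × 16.5) = 1.28

CL = 1.28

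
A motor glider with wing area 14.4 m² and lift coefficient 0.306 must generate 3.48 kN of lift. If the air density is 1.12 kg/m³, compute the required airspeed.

v = 37.6 m/s

L = ½ρv²S·CL ⇒ v = √(2L/(ρ·S·CL))
v = √(2 × 3480 / (1.12 × 14.4 × 0.306)) = √1410 = 37.6 m/s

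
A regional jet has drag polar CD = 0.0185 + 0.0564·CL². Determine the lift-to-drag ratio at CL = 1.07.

L/D = 12.9

CD = 0.0185 + 0.0564 × 1.07² = 0.08307
L/D = CL/CD = 1.07 / 0.08307 = 12.9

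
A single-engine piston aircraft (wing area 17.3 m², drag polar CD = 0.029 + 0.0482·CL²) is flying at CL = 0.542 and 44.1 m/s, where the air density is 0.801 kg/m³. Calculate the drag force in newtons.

CD = 0.029 + 0.0482 × 0.542² = 0.04316
D = ½ρv²S·CD = ½ × 0.801 × 44.1² × 17.3 × 0.04316 = 582 N

D = 582 N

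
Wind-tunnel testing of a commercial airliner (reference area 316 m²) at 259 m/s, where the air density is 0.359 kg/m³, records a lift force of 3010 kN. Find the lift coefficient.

From L = ½ρv²S·CL, rearranging gives CL = 2L/(ρv²S).
CL = 2 × 3.01×10^6 / (0.359 × 259² × 316) = 0.791

CL = 0.791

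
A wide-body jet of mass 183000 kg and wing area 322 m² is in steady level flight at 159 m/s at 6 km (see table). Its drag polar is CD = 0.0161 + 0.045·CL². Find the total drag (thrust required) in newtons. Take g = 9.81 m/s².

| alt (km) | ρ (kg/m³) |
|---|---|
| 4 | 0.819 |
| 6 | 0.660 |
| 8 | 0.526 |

D = 97200 N

At 6 km, from the table: ρ = 0.660 kg/m³.
Weight W = mg = 183000 × 9.81 = 1.7952×10^6 N; in level flight L = W.
Dynamic pressure q = 0.5 × 0.66 × 159² = 8343 Pa.
Required CL = L/(qS) = 1.7952×10^6/(8343·322) = 0.6683.
CD = 0.0161 + 0.045 × 0.6683² = 0.0362.
D = q·S·CD = 8343 × 322 × 0.0362 = 97240 N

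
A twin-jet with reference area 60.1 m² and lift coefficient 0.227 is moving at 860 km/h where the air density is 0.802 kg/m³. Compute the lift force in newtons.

Convert speed: v = 860 km/h ÷ 3.6 = 238.9 m/s.
L = ½ρv²S·CL = ½ × 0.802 × 238.9² × 60.1 × 0.227 = 3.12×10^5 N ≈ 312 kN

L = 3.12×10^5 N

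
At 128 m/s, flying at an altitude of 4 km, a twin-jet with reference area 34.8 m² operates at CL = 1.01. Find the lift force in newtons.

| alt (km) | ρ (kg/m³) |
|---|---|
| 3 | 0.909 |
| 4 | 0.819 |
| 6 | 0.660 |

At 4 km, from the table: ρ = 0.819 kg/m³.
Dynamic pressure q = ½ρv² = ½ × 0.819 × 128² = 6709 Pa.
L = q·S·CL = 6709 × 34.8 × 1.01 = 2.36×10^5 N ≈ 236 kN

L = 2.36×10^5 N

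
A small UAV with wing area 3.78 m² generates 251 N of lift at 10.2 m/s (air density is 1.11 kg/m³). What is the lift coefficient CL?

From L = ½ρv²S·CL, rearranging gives CL = 2L/(ρv²S).
CL = 2 × 251 / (1.11 × 10.2² × 3.78) = 1.15

CL = 1.15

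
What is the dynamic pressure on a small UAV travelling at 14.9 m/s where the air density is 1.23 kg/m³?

q = 137 Pa

q = ½ρv² = ½ × 1.23 × 14.9² = 137 Pa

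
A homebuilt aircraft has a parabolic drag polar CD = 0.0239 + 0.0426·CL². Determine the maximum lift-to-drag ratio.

For CD = CD0 + K·CL², (L/D)max occurs at CL* = √(CD0/K) and equals 1/(2√(K·CD0)).
(L/D)max = 1/(2√(0.0426 × 0.0239)) = 1/(2 × 0.03191) = 15.7

(L/D)max = 15.7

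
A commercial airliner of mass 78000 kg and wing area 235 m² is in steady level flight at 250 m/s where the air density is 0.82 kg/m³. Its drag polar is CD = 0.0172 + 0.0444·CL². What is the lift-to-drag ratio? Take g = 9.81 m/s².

Weight W = mg = 78000 × 9.81 = 7.6518×10^5 N; in level flight L = W.
q = ½ρv² = ½ × 0.82 × 250² = 25620 Pa.
CL = W/(q·S) = 7.6518×10^5 / (25620 × 235) = 0.1271.
CD = 0.0172 + 0.0444 × 0.1271² = 0.01792.
L/D = CL/CD = 0.1271 / 0.01792 = 7.09

L/D = 7.09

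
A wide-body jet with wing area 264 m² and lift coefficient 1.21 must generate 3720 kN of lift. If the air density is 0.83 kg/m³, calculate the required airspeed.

L = ½ρv²S·CL ⇒ v = √(2L/(ρ·S·CL))
v = √(2 × 3.72×10^6 / (0.83 × 264 × 1.21)) = √28060 = 168 m/s

v = 168 m/s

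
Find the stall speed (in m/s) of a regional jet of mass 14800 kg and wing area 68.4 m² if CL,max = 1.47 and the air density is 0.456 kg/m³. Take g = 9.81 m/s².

At stall, lift equals weight: L = W = m·g = 14800 × 9.81 = 1.452×10^5 N.
V_stall = √(2W/(ρ·S·CL,max)) = √(2 × 1.452×10^5 / (0.456 × 68.4 × 1.47))
V_stall = √6333 = 79.6 m/s

V_stall = 79.6 m/s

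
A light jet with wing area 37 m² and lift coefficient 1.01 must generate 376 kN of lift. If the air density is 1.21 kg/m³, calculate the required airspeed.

L = ½ρv²S·CL ⇒ v = √(2L/(ρ·S·CL))
v = √(2 × 3.76×10^5 / (1.21 × 37 × 1.01)) = √16630 = 129 m/s

v = 129 m/s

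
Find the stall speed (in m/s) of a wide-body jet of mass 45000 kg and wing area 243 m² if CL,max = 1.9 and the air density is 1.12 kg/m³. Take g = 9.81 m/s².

Weight W = mg = 45000 × 9.81 = 4.414×10^5 N.
V_stall = √(2W/(ρ·S·CL,max)) = √(2 × 4.414×10^5 / (1.12 × 243 × 1.9))
V_stall = √1707 = 41.3 m/s

V_stall = 41.3 m/s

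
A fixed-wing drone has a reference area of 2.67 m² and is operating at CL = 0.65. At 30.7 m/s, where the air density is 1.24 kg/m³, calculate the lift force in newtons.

L = ½ρv²S·CL = ½ × 1.24 × 30.7² × 2.67 × 0.65 = 1010 N

L = 1010 N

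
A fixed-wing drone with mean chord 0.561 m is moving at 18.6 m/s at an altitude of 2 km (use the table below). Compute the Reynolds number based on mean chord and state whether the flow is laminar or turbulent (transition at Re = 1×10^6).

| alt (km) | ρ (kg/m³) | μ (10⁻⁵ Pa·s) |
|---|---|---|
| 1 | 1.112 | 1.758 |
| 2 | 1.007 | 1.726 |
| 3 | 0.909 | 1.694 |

At 2 km, from the table: ρ = 1.007 kg/m³, μ = 1.726×10⁻⁵ Pa·s.
Re = ρ·v·c/μ = 1.007 × 18.6 × 0.561 / (1.726×10⁻⁵) = 6.09×10^5
Since 6.09×10^5 < 1×10^6, the flow is laminar.

Re = 6.09×10^5 (laminar)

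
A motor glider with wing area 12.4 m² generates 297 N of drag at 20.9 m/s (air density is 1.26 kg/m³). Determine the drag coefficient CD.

From D = ½ρv²S·CD, rearranging gives CD = 2D/(ρv²S).
CD = 2 × 297 / (1.26 × 20.9² × 12.4) = 0.087

CD = 0.087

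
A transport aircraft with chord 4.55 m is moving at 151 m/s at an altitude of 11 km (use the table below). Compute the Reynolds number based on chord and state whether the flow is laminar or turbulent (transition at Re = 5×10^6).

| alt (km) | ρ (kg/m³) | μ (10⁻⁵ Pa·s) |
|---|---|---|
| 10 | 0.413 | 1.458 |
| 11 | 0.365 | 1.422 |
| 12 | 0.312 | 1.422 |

Re = 1.76×10^7 (turbulent)

At 11 km, from the table: ρ = 0.365 kg/m³, μ = 1.422×10⁻⁵ Pa·s.
Re = ρ·v·c/μ = 0.365 × 151 × 4.55 / (1.422×10⁻⁵) = 1.76×10^7
Since 1.76×10^7 > 5×10^6, the flow is turbulent.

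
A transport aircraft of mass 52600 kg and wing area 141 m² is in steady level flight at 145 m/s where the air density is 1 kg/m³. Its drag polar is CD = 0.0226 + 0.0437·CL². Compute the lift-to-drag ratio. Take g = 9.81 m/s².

L/D = 12.5

Level flight ⇒ L = W = m·g = 52600 × 9.81 = 5.1601×10^5 N.
Dynamic pressure q = 0.5 × 1 × 145² = 10510 Pa.
CL = 2W/(ρv²S) = 2×5.1601×10^5/(1×145²×141) = 0.3481.
CD = 0.0226 + 0.0437 × 0.3481² = 0.0279.
L/D = CL/CD = 0.3481 / 0.0279 = 12.5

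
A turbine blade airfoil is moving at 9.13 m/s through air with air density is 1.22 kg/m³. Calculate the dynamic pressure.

q = 50.8 Pa

q = ½ρv² = ½ × 1.22 × 9.13² = 50.8 Pa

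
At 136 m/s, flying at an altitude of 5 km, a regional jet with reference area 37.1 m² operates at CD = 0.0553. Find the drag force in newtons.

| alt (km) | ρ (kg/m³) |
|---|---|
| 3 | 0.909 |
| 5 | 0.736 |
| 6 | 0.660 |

At 5 km, from the table: ρ = 0.736 kg/m³.
Dynamic pressure q = ½ρv² = ½ × 0.736 × 136² = 6807 Pa.
D = q·S·CD = 6807 × 37.1 × 0.0553 = 14000 N ≈ 14 kN

D = 14000 N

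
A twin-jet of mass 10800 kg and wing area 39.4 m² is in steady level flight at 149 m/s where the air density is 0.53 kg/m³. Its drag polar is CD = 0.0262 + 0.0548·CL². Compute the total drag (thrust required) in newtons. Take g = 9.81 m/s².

In steady level flight, lift balances weight: W = mg = 10800 × 9.81 = 1.0595×10^5 N.
Dynamic pressure q = 0.5 × 0.53 × 149² = 5883 Pa.
CL = 2W/(ρv²S) = 2×1.0595×10^5/(0.53×149²×39.4) = 0.4571.
CD = 0.0262 + 0.0548 × 0.4571² = 0.03765.
D = q·S·CD = 5883 × 39.4 × 0.03765 = 8727 N

D = 8730 N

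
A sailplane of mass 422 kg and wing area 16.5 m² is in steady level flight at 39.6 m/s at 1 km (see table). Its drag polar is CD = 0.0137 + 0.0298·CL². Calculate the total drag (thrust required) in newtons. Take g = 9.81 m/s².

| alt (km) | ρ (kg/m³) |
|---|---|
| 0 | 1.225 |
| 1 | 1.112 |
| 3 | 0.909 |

At 1 km, from the table: ρ = 1.112 kg/m³.
In steady level flight, lift balances weight: W = mg = 422 × 9.81 = 4139.8 N.
Dynamic pressure q = 0.5 × 1.112 × 39.6² = 871.9 Pa.
CL = 2W/(ρv²S) = 2×4139.8/(1.112×39.6²×16.5) = 0.2878.
CD = 0.0137 + 0.0298 × 0.2878² = 0.01617.
D = q·S·CD = 871.9 × 16.5 × 0.01617 = 232.6 N

D = 233 N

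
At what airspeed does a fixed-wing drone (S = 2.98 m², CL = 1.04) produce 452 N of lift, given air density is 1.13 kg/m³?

v = 16.1 m/s

L = ½ρv²S·CL ⇒ v = √(2L/(ρ·S·CL))
v = √(2 × 452 / (1.13 × 2.98 × 1.04)) = √258.1 = 16.1 m/s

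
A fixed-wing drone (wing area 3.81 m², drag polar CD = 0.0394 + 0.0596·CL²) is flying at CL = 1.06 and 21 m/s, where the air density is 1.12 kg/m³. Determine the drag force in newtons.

D = 100 N

CD = 0.0394 + 0.0596 × 1.06² = 0.1064
D = ½ρv²S·CD = ½ × 1.12 × 21² × 3.81 × 0.1064 = 100 N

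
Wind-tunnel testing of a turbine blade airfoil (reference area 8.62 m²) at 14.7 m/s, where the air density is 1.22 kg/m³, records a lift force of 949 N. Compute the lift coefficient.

From L = ½ρv²S·CL, rearranging gives CL = 2L/(ρv²S).
CL = 2 × 949 / (1.22 × 14.7² × 8.62) = 0.835

CL = 0.835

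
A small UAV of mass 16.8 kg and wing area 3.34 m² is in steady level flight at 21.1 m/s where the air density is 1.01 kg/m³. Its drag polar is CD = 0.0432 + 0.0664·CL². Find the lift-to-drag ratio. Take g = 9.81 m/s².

L/D = 4.73

Weight W = mg = 16.8 × 9.81 = 164.81 N; in level flight L = W.
q = ½ρv² = ½ × 1.01 × 21.1² = 224.8 Pa.
CL = W/(q·S) = 164.81 / (224.8 × 3.34) = 0.2195.
CD = 0.0432 + 0.0664 × 0.2195² = 0.0464.
L/D = CL/CD = 0.2195 / 0.0464 = 4.73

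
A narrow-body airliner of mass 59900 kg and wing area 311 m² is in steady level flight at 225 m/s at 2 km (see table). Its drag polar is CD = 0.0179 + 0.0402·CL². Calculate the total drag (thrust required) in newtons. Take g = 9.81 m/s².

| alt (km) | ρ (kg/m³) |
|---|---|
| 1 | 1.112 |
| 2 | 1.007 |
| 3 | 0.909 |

At 2 km, from the table: ρ = 1.007 kg/m³.
Weight W = mg = 59900 × 9.81 = 5.8762×10^5 N; in level flight L = W.
Dynamic pressure q = 0.5 × 1.007 × 225² = 25490 Pa.
Required CL = L/(qS) = 5.8762×10^5/(25490·311) = 0.07413.
CD = 0.0179 + 0.0402 × 0.07413² = 0.01812.
D = q·S·CD = 25490 × 311 × 0.01812 = 1.436×10^5 N

D = 1.44×10^5 N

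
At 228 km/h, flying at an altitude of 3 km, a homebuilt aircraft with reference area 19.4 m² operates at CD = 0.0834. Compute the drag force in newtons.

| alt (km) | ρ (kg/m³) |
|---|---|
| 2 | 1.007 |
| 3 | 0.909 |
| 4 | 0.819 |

D = 2950 N

At 3 km, from the table: ρ = 0.909 kg/m³.
Convert speed: v = 228 km/h ÷ 3.6 = 63.33 m/s.
D = ½ρv²S·CD = ½ × 0.909 × 63.33² × 19.4 × 0.0834 = 2950 N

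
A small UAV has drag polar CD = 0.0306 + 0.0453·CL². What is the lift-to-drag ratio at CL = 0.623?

CD = 0.0306 + 0.0453 × 0.623² = 0.04818
L/D = CL/CD = 0.623 / 0.04818 = 12.9

L/D = 12.9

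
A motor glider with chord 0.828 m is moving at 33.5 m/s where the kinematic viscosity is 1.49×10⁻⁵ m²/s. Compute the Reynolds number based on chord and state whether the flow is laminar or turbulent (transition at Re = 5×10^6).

Re = v·c/ν = 33.5 × 0.828 / (1.49×10⁻⁵) = 1.86×10^6
Since 1.86×10^6 < 5×10^6, the flow is laminar.

Re = 1.86×10^6 (laminar)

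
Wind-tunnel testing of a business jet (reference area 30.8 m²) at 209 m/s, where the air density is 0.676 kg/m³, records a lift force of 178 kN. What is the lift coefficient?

From L = ½ρv²S·CL, rearranging gives CL = 2L/(ρv²S).
CL = 2 × 1.78×10^5 / (0.676 × 209² × 30.8) = 0.391

CL = 0.391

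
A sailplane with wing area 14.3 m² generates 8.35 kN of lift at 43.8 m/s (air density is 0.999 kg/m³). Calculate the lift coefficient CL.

From L = ½ρv²S·CL, rearranging gives CL = 2L/(ρv²S).
CL = 2 × 8350 / (0.999 × 43.8² × 14.3) = 0.609

CL = 0.609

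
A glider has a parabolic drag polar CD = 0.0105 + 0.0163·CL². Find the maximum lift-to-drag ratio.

For CD = CD0 + K·CL², (L/D)max occurs at CL* = √(CD0/K) and equals 1/(2√(K·CD0)).
(L/D)max = 1/(2√(0.0163 × 0.0105)) = 1/(2 × 0.01308) = 38.2

(L/D)max = 38.2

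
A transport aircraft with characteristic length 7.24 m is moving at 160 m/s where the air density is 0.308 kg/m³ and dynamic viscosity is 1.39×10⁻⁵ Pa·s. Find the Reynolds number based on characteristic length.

Re = ρ·v·c/μ = 0.308 × 160 × 7.24 / (1.39×10⁻⁵) = 2.57×10^7

Re = 2.57×10^7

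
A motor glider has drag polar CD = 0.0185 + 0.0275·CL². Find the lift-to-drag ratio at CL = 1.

L/D = 21.7

CD = 0.0185 + 0.0275 × 1² = 0.046
L/D = CL/CD = 1 / 0.046 = 21.7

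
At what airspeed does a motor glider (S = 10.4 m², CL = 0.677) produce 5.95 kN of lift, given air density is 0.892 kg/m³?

L = ½ρv²S·CL ⇒ v = √(2L/(ρ·S·CL))
v = √(2 × 5950 / (0.892 × 10.4 × 0.677)) = √1895 = 43.5 m/s

v = 43.5 m/s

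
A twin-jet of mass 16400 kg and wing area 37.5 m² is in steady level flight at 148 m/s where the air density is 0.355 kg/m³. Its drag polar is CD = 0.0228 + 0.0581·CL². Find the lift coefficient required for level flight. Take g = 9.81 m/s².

Weight W = mg = 16400 × 9.81 = 1.6088×10^5 N; in level flight L = W.
Dynamic pressure q = 0.5 × 0.355 × 148² = 3888 Pa.
CL = 2W/(ρv²S) = 2×1.6088×10^5/(0.355×148²×37.5) = 1.103.

CL = 1.1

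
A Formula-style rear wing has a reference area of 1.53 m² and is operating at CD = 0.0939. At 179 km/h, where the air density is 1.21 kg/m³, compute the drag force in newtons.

D = 215 N

Convert speed: v = 179 km/h ÷ 3.6 = 49.72 m/s.
D = ½ρv²S·CD = ½ × 1.21 × 49.72² × 1.53 × 0.0939 = 215 N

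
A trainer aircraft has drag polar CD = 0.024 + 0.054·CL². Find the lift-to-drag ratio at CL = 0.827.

L/D = 13.6

CD = 0.024 + 0.054 × 0.827² = 0.06093
L/D = CL/CD = 0.827 / 0.06093 = 13.6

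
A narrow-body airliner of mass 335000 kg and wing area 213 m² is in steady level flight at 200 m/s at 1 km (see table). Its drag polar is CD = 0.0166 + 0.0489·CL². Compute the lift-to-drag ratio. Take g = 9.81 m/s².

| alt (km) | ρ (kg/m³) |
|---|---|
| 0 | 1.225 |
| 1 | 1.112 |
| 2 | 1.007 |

L/D = 17.3

At 1 km, from the table: ρ = 1.112 kg/m³.
Level flight ⇒ L = W = m·g = 335000 × 9.81 = 3.2864×10^6 N.
q = ½ρv² = ½ × 1.112 × 200² = 22240 Pa.
Required CL = L/(qS) = 3.2864×10^6/(22240·213) = 0.6937.
CD = 0.0166 + 0.0489 × 0.6937² = 0.04013.
L/D = CL/CD = 0.6937 / 0.04013 = 17.3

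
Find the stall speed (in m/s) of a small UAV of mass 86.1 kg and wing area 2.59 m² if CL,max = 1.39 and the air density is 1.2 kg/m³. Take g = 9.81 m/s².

V_stall = 19.8 m/s

At stall, lift equals weight: L = W = m·g = 86.1 × 9.81 = 844.6 N.
V_stall = √(2W/(ρ·S·CL,max)) = √(2 × 844.6 / (1.2 × 2.59 × 1.39))
V_stall = √391 = 19.8 m/s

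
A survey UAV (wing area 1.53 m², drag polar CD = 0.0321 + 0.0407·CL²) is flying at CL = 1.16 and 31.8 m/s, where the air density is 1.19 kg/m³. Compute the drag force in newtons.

D = 80 N

CD = 0.0321 + 0.0407 × 1.16² = 0.08687
D = ½ρv²S·CD = ½ × 1.19 × 31.8² × 1.53 × 0.08687 = 80 N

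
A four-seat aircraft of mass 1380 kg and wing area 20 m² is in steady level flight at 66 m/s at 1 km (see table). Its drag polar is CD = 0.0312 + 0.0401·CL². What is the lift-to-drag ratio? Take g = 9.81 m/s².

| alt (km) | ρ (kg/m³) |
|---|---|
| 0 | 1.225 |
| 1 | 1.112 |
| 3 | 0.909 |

At 1 km, from the table: ρ = 1.112 kg/m³.
Weight W = mg = 1380 × 9.81 = 13538 N; in level flight L = W.
Dynamic pressure q = 0.5 × 1.112 × 66² = 2422 Pa.
CL = 2W/(ρv²S) = 2×13538/(1.112×66²×20) = 0.2795.
CD = 0.0312 + 0.0401 × 0.2795² = 0.03433.
L/D = CL/CD = 0.2795 / 0.03433 = 8.14

L/D = 8.14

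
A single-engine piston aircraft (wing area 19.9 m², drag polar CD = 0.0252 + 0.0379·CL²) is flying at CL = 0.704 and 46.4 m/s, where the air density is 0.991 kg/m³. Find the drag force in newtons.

D = 934 N

CD = 0.0252 + 0.0379 × 0.704² = 0.04398
D = ½ρv²S·CD = ½ × 0.991 × 46.4² × 19.9 × 0.04398 = 934 N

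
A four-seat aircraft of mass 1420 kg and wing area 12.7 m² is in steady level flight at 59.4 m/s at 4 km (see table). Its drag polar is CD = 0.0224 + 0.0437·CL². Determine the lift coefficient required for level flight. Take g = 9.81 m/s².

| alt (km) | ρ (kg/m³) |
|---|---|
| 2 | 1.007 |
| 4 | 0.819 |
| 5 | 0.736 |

CL = 0.759

At 4 km, from the table: ρ = 0.819 kg/m³.
Level flight ⇒ L = W = m·g = 1420 × 9.81 = 13930 N.
Dynamic pressure q = 0.5 × 0.819 × 59.4² = 1445 Pa.
CL = W/(q·S) = 13930 / (1445 × 12.7) = 0.7591.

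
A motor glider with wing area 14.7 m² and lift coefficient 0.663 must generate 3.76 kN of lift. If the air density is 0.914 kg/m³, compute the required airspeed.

v = 29.1 m/s

L = ½ρv²S·CL ⇒ v = √(2L/(ρ·S·CL))
v = √(2 × 3760 / (0.914 × 14.7 × 0.663)) = √844.2 = 29.1 m/s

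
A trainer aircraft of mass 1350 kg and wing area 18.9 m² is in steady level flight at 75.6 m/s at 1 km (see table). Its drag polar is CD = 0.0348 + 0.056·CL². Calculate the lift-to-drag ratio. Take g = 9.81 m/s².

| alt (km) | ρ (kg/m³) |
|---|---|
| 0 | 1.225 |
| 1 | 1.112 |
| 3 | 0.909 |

At 1 km, from the table: ρ = 1.112 kg/m³.
Weight W = mg = 1350 × 9.81 = 13244 N; in level flight L = W.
Dynamic pressure q = 0.5 × 1.112 × 75.6² = 3178 Pa.
CL = W/(q·S) = 13244 / (3178 × 18.9) = 0.2205.
CD = 0.0348 + 0.056 × 0.2205² = 0.03752.
L/D = CL/CD = 0.2205 / 0.03752 = 5.88

L/D = 5.88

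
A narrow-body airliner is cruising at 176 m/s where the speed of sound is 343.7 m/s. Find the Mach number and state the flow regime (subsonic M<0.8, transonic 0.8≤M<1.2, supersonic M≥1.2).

M = v/a = 176 / 343.7 = 0.512
M = 0.512 → subsonic.

M = 0.512 (subsonic)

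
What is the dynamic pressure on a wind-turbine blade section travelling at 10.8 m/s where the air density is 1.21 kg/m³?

q = 70.6 Pa

q = ½ρv² = ½ × 1.21 × 10.8² = 70.6 Pa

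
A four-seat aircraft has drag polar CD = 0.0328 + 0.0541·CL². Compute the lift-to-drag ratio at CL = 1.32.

L/D = 10.4

CD = 0.0328 + 0.0541 × 1.32² = 0.1271
L/D = CL/CD = 1.32 / 0.1271 = 10.4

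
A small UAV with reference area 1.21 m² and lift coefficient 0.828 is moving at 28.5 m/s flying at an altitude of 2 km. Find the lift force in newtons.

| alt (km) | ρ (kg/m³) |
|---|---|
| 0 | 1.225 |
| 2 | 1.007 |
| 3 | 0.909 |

At 2 km, from the table: ρ = 1.007 kg/m³.
L = ½ρv²S·CL = ½ × 1.007 × 28.5² × 1.21 × 0.828 = 410 N

L = 410 N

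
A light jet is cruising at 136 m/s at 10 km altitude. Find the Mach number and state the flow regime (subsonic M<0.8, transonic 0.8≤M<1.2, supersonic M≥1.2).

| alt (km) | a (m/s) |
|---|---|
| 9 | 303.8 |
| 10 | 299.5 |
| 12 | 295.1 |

At 10 km, from the table: a = 299.5 m/s.
M = v/a = 136 / 299.5 = 0.454
M = 0.454 → subsonic.

M = 0.454 (subsonic)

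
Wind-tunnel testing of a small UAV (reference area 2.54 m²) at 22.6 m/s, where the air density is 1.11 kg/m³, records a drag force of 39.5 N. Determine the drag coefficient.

CD = 0.0549

From D = ½ρv²S·CD, rearranging gives CD = 2D/(ρv²S).
CD = 2 × 39.5 / (1.11 × 22.6² × 2.54) = 0.0549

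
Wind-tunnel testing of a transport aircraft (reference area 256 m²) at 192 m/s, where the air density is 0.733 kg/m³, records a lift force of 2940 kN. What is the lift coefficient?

From L = ½ρv²S·CL, rearranging gives CL = 2L/(ρv²S).
CL = 2 × 2.94×10^6 / (0.733 × 192² × 256) = 0.85

CL = 0.85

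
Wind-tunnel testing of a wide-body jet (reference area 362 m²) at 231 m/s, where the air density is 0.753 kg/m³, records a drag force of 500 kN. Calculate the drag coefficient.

CD = 0.0687

From D = ½ρv²S·CD, rearranging gives CD = 2D/(ρv²S).
CD = 2 × 5×10^5 / (0.753 × 231² × 362) = 0.0687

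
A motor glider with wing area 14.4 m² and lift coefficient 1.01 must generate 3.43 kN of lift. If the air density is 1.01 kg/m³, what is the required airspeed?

v = 21.6 m/s

L = ½ρv²S·CL ⇒ v = √(2L/(ρ·S·CL))
v = √(2 × 3430 / (1.01 × 14.4 × 1.01)) = √467 = 21.6 m/s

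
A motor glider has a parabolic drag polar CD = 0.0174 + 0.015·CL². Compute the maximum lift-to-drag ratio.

For CD = CD0 + K·CL², (L/D)max occurs at CL* = √(CD0/K) and equals 1/(2√(K·CD0)).
(L/D)max = 1/(2√(0.015 × 0.0174)) = 1/(2 × 0.01616) = 30.9

(L/D)max = 30.9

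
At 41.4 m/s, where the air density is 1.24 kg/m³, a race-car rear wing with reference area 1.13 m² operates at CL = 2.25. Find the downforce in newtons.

L = 2700 N

Dynamic pressure q = ½ρv² = ½ × 1.24 × 41.4² = 1063 Pa.
L = q·S·CL = 1063 × 1.13 × 2.25 = 2700 N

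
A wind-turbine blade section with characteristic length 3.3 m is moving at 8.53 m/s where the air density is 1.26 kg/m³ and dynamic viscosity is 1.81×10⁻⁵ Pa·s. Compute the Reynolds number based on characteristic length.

Re = 1.96×10^6

Re = ρ·v·c/μ = 1.26 × 8.53 × 3.3 / (1.81×10⁻⁵) = 1.96×10^6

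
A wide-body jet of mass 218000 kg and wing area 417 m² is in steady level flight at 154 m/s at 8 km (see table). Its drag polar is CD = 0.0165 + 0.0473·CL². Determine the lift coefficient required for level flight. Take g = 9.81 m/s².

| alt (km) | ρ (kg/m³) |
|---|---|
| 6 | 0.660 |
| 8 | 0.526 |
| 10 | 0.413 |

CL = 0.822

At 8 km, from the table: ρ = 0.526 kg/m³.
In steady level flight, lift balances weight: W = mg = 218000 × 9.81 = 2.1386×10^6 N.
q = ½ρv² = ½ × 0.526 × 154² = 6237 Pa.
CL = W/(q·S) = 2.1386×10^6 / (6237 × 417) = 0.8222.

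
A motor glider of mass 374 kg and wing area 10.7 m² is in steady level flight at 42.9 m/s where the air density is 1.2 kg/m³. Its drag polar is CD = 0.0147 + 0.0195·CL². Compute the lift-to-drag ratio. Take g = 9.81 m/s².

Level flight ⇒ L = W = m·g = 374 × 9.81 = 3668.9 N.
Dynamic pressure q = 0.5 × 1.2 × 42.9² = 1104 Pa.
Required CL = L/(qS) = 3668.9/(1104·10.7) = 0.3105.
CD = 0.0147 + 0.0195 × 0.3105² = 0.01658.
L/D = CL/CD = 0.3105 / 0.01658 = 18.7

L/D = 18.7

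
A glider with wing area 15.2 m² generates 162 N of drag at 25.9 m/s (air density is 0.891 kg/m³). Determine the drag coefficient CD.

From D = ½ρv²S·CD, rearranging gives CD = 2D/(ρv²S).
CD = 2 × 162 / (0.891 × 25.9² × 15.2) = 0.0357

CD = 0.0357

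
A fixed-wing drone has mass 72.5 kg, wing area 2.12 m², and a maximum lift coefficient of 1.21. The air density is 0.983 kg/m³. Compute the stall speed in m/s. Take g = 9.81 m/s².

Stall occurs when L = W at CL,max. W = mg = 72.5 × 9.81 = 711.2 N.
V_stall = √(2W/(ρ·S·CL,max)) = √(2 × 711.2 / (0.983 × 2.12 × 1.21))
V_stall = √564.1 = 23.8 m/s

V_stall = 23.8 m/s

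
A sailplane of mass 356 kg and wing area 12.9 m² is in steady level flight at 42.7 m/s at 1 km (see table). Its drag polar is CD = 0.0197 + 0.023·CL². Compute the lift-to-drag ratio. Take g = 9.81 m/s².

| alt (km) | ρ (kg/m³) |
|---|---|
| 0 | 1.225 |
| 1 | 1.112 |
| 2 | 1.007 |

L/D = 12.5

At 1 km, from the table: ρ = 1.112 kg/m³.
In steady level flight, lift balances weight: W = mg = 356 × 9.81 = 3492.4 N.
Dynamic pressure q = 0.5 × 1.112 × 42.7² = 1014 Pa.
CL = 2W/(ρv²S) = 2×3492.4/(1.112×42.7²×12.9) = 0.2671.
CD = 0.0197 + 0.023 × 0.2671² = 0.02134.
L/D = CL/CD = 0.2671 / 0.02134 = 12.5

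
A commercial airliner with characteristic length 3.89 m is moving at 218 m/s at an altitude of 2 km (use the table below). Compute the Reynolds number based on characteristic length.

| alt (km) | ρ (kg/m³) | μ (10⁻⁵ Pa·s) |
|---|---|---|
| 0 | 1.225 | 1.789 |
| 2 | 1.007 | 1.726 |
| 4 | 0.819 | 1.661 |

Re = 4.95×10^7

At 2 km, from the table: ρ = 1.007 kg/m³, μ = 1.726×10⁻⁵ Pa·s.
Re = ρ·v·c/μ = 1.007 × 218 × 3.89 / (1.726×10⁻⁵) = 4.95×10^7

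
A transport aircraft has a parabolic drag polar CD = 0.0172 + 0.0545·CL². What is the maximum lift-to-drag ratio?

(L/D)max = 16.3

For CD = CD0 + K·CL², (L/D)max occurs at CL* = √(CD0/K) and equals 1/(2√(K·CD0)).
(L/D)max = 1/(2√(0.0545 × 0.0172)) = 1/(2 × 0.03062) = 16.3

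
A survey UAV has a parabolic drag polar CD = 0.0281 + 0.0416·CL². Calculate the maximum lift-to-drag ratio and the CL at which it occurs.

(L/D)max = 14.6, at CL = 0.822

For CD = CD0 + K·CL², (L/D)max occurs at CL* = √(CD0/K) and equals 1/(2√(K·CD0)).
(L/D)max = 1/(2√(0.0416 × 0.0281)) = 1/(2 × 0.03419) = 14.6
CL* = √(0.0281/0.0416) = 0.822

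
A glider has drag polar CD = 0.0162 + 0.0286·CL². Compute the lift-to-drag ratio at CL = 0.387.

L/D = 18.9

CD = 0.0162 + 0.0286 × 0.387² = 0.02048
L/D = CL/CD = 0.387 / 0.02048 = 18.9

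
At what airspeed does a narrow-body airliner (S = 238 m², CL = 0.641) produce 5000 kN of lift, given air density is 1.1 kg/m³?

L = ½ρv²S·CL ⇒ v = √(2L/(ρ·S·CL))
v = √(2 × 5×10^6 / (1.1 × 238 × 0.641)) = √59590 = 244 m/s

v = 244 m/s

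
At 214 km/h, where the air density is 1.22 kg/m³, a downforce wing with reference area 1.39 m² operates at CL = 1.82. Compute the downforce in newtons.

L = 5450 N

Convert speed: v = 214 km/h ÷ 3.6 = 59.44 m/s.
L = ½ρv²S·CL = ½ × 1.22 × 59.44² × 1.39 × 1.82 = 5450 N ≈ 5.45 kN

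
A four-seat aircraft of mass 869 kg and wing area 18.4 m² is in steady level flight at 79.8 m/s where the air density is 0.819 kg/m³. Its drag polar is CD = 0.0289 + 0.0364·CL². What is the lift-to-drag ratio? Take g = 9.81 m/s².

Weight W = mg = 869 × 9.81 = 8524.9 N; in level flight L = W.
Dynamic pressure q = 0.5 × 0.819 × 79.8² = 2608 Pa.
Required CL = L/(qS) = 8524.9/(2608·18.4) = 0.1777.
CD = 0.0289 + 0.0364 × 0.1777² = 0.03005.
L/D = CL/CD = 0.1777 / 0.03005 = 5.91

L/D = 5.91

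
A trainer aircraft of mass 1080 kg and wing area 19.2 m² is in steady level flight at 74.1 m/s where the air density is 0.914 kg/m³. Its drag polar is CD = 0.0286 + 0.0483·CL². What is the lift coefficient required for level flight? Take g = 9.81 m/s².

CL = 0.22

Weight W = mg = 1080 × 9.81 = 10595 N; in level flight L = W.
q = ½ρv² = ½ × 0.914 × 74.1² = 2509 Pa.
CL = W/(q·S) = 10595 / (2509 × 19.2) = 0.2199.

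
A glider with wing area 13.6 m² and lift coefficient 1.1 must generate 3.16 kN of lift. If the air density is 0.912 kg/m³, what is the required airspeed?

v = 21.5 m/s

L = ½ρv²S·CL ⇒ v = √(2L/(ρ·S·CL))
v = √(2 × 3160 / (0.912 × 13.6 × 1.1)) = √463.2 = 21.5 m/s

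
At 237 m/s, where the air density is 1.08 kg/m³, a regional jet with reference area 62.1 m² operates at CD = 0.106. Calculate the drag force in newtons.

D = ½ρv²S·CD = ½ × 1.08 × 237² × 62.1 × 0.106 = 2×10^5 N ≈ 200 kN

D = 2×10^5 N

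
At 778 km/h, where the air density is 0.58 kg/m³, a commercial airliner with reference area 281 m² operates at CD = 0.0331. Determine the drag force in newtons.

Convert speed: v = 778 km/h ÷ 3.6 = 216.1 m/s.
D = ½ρv²S·CD = ½ × 0.58 × 216.1² × 281 × 0.0331 = 1.26×10^5 N ≈ 126 kN

D = 1.26×10^5 N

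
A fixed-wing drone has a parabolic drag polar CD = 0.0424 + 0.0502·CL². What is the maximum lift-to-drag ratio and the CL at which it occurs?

(L/D)max = 10.8, at CL = 0.919

For CD = CD0 + K·CL², (L/D)max occurs at CL* = √(CD0/K) and equals 1/(2√(K·CD0)).
(L/D)max = 1/(2√(0.0502 × 0.0424)) = 1/(2 × 0.04614) = 10.8
CL* = √(0.0424/0.0502) = 0.919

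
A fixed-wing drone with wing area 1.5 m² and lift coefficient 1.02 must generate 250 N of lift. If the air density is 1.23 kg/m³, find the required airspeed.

L = ½ρv²S·CL ⇒ v = √(2L/(ρ·S·CL))
v = √(2 × 250 / (1.23 × 1.5 × 1.02)) = √265.7 = 16.3 m/s

v = 16.3 m/s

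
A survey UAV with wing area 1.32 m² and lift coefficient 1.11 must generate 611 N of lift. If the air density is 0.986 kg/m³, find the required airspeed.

v = 29.1 m/s

L = ½ρv²S·CL ⇒ v = √(2L/(ρ·S·CL))
v = √(2 × 611 / (0.986 × 1.32 × 1.11)) = √845.9 = 29.1 m/s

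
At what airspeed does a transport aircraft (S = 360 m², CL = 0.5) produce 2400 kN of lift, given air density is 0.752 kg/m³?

L = ½ρv²S·CL ⇒ v = √(2L/(ρ·S·CL))
v = √(2 × 2.4×10^6 / (0.752 × 360 × 0.5)) = √35460 = 188 m/s

v = 188 m/s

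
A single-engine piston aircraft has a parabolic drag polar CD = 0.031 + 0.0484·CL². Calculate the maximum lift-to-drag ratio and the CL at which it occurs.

(L/D)max = 12.9, at CL = 0.8

For CD = CD0 + K·CL², (L/D)max occurs at CL* = √(CD0/K) and equals 1/(2√(K·CD0)).
(L/D)max = 1/(2√(0.0484 × 0.031)) = 1/(2 × 0.03873) = 12.9
CL* = √(0.031/0.0484) = 0.8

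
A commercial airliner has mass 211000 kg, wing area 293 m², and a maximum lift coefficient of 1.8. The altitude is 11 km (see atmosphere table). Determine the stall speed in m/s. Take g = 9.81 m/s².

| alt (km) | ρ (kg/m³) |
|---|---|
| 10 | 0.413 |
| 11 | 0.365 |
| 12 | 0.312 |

At 11 km, from the table: ρ = 0.365 kg/m³.
Stall occurs when L = W at CL,max. W = mg = 211000 × 9.81 = 2.07×10^6 N.
V_stall = √(2W/(ρ·S·CL,max)) = √(2 × 2.07×10^6 / (0.365 × 293 × 1.8))
V_stall = √21510 = 147 m/s

V_stall = 147 m/s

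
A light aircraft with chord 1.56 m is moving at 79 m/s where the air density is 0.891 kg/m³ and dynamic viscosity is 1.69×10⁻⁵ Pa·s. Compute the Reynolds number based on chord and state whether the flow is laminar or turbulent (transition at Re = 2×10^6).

Re = ρ·v·c/μ = 0.891 × 79 × 1.56 / (1.69×10⁻⁵) = 6.5×10^6
Since 6.5×10^6 > 2×10^6, the flow is turbulent.

Re = 6.5×10^6 (turbulent)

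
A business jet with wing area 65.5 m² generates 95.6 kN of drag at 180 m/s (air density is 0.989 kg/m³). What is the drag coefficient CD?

CD = 0.0911

From D = ½ρv²S·CD, rearranging gives CD = 2D/(ρv²S).
CD = 2 × 95600 / (0.989 × 180² × 65.5) = 0.0911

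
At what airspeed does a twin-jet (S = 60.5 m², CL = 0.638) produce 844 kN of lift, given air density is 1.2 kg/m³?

v = 191 m/s

L = ½ρv²S·CL ⇒ v = √(2L/(ρ·S·CL))
v = √(2 × 8.44×10^5 / (1.2 × 60.5 × 0.638)) = √36440 = 191 m/s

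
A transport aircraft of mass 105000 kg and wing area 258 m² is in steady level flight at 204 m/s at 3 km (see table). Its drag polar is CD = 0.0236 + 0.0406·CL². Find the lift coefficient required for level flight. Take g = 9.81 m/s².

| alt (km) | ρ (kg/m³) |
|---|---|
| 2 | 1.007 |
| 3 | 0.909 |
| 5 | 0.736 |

At 3 km, from the table: ρ = 0.909 kg/m³.
Weight W = mg = 105000 × 9.81 = 1.03×10^6 N; in level flight L = W.
q = ½ρv² = ½ × 0.909 × 204² = 18910 Pa.
Required CL = L/(qS) = 1.03×10^6/(18910·258) = 0.2111.

CL = 0.211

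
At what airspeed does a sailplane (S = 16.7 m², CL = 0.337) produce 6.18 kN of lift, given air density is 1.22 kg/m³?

L = ½ρv²S·CL ⇒ v = √(2L/(ρ·S·CL))
v = √(2 × 6180 / (1.22 × 16.7 × 0.337)) = √1800 = 42.4 m/s

v = 42.4 m/s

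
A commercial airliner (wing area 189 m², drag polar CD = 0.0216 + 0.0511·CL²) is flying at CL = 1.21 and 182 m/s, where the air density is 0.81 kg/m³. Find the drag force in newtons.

CD = 0.0216 + 0.0511 × 1.21² = 0.09642
D = ½ρv²S·CD = ½ × 0.81 × 182² × 189 × 0.09642 = 2.44×10^5 N

D = 2.44×10^5 N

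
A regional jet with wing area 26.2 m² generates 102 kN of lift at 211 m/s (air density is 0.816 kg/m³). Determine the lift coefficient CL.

CL = 0.214

From L = ½ρv²S·CL, rearranging gives CL = 2L/(ρv²S).
CL = 2 × 1.02×10^5 / (0.816 × 211² × 26.2) = 0.214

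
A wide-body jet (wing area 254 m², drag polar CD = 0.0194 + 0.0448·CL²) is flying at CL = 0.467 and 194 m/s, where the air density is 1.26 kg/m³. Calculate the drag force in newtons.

CD = 0.0194 + 0.0448 × 0.467² = 0.02917
D = ½ρv²S·CD = ½ × 1.26 × 194² × 254 × 0.02917 = 1.76×10^5 N

D = 1.76×10^5 N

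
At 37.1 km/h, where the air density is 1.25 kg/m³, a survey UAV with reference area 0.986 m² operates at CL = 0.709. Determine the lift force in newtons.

Convert speed: v = 37.1 km/h ÷ 3.6 = 10.31 m/s.
L = ½ρv²S·CL = ½ × 1.25 × 10.31² × 0.986 × 0.709 = 46.4 N

L = 46.4 N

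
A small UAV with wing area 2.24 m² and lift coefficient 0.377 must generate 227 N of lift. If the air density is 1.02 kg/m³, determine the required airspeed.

v = 23 m/s

L = ½ρv²S·CL ⇒ v = √(2L/(ρ·S·CL))
v = √(2 × 227 / (1.02 × 2.24 × 0.377)) = √527.1 = 23 m/s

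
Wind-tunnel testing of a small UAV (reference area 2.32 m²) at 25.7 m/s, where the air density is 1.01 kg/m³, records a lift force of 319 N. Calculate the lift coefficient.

CL = 0.412

From L = ½ρv²S·CL, rearranging gives CL = 2L/(ρv²S).
CL = 2 × 319 / (1.01 × 25.7² × 2.32) = 0.412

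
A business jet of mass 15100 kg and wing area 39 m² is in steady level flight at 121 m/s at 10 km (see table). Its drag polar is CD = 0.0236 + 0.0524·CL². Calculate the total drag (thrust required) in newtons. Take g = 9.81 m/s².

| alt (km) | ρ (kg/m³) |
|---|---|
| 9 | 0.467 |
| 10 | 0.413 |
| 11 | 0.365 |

D = 12500 N

At 10 km, from the table: ρ = 0.413 kg/m³.
Weight W = mg = 15100 × 9.81 = 1.4813×10^5 N; in level flight L = W.
Dynamic pressure q = 0.5 × 0.413 × 121² = 3023 Pa.
Required CL = L/(qS) = 1.4813×10^5/(3023·39) = 1.256.
CD = 0.0236 + 0.0524 × 1.256² = 0.1063.
D = q·S·CD = 3023 × 39 × 0.1063 = 12530 N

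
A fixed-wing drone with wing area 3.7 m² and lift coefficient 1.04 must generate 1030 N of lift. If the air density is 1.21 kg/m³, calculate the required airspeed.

L = ½ρv²S·CL ⇒ v = √(2L/(ρ·S·CL))
v = √(2 × 1030 / (1.21 × 3.7 × 1.04)) = √442.4 = 21 m/s

v = 21 m/s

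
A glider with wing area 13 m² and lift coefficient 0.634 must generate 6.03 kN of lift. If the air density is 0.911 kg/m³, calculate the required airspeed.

L = ½ρv²S·CL ⇒ v = √(2L/(ρ·S·CL))
v = √(2 × 6030 / (0.911 × 13 × 0.634)) = √1606 = 40.1 m/s

v = 40.1 m/s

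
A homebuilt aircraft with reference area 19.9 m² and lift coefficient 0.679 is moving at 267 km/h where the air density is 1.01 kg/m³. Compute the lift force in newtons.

L = 37500 N

Convert speed: v = 267 km/h ÷ 3.6 = 74.17 m/s.
L = ½ρv²S·CL = ½ × 1.01 × 74.17² × 19.9 × 0.679 = 37500 N ≈ 37.5 kN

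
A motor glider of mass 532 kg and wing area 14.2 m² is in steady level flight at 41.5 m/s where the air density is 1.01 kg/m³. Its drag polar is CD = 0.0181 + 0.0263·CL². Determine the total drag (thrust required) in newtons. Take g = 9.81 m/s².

In steady level flight, lift balances weight: W = mg = 532 × 9.81 = 5218.9 N.
q = ½ρv² = ½ × 1.01 × 41.5² = 869.7 Pa.
CL = 2W/(ρv²S) = 2×5218.9/(1.01×41.5²×14.2) = 0.4226.
CD = 0.0181 + 0.0263 × 0.4226² = 0.0228.
D = q·S·CD = 869.7 × 14.2 × 0.0228 = 281.5 N

D = 282 N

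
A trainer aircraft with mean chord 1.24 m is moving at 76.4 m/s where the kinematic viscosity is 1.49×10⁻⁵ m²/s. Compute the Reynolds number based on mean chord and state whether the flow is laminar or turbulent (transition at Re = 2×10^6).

Re = v·c/ν = 76.4 × 1.24 / (1.49×10⁻⁵) = 6.36×10^6
Since 6.36×10^6 > 2×10^6, the flow is turbulent.

Re = 6.36×10^6 (turbulent)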